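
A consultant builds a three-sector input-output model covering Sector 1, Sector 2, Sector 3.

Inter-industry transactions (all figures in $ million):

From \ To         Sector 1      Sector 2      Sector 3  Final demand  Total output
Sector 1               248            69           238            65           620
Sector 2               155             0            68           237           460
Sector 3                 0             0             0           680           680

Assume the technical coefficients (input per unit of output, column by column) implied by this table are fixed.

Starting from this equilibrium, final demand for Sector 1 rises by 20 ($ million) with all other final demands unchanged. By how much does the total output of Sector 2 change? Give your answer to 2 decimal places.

Δx_2 = 8.89

Technical coefficients a_ij = z_ij / X_j:
  a_11 = 248/620 = 0.40, a_21 = 155/620 = 0.25, a_31 = 0/620 = 0.00
  a_12 = 69/460 = 0.15, a_22 = 0/460 = 0.00, a_32 = 0/460 = 0.00
  a_13 = 238/680 = 0.35, a_23 = 68/680 = 0.10, a_33 = 0/680 = 0.00
I − A =
  [   0.60    -0.15    -0.35]
  [  -0.25     1.00    -0.10]
  [   0.00     0.00     1.00]
Cofactors of I−A, C_ij = (−1)^(i+j)·(minor ij) (rows/columns in the sector order above):
  C_11 = (1.00)(1.00) − (-0.10)(0.00) = 1.0000
  C_12 = −[(-0.25)(1.00) − (-0.10)(0.00)] = 0.2500
  C_13 = (-0.25)(0.00) − (1.00)(0.00) = 0.0000
  C_21 = −[(-0.15)(1.00) − (-0.35)(0.00)] = 0.1500
  C_22 = (0.60)(1.00) − (-0.35)(0.00) = 0.6000
  C_23 = −[(0.60)(0.00) − (-0.15)(0.00)] = 0.0000
  C_31 = (-0.15)(-0.10) − (-0.35)(1.00) = 0.3650
  C_32 = −[(0.60)(-0.10) − (-0.35)(-0.25)] = 0.1475
  C_33 = (0.60)(1.00) − (-0.15)(-0.25) = 0.5625
det(I−A) = Σ_j (I−A)_1j·C_1j = (0.60)(1.0000) + (-0.15)(0.2500) + (-0.35)(0.0000) = 0.5625
adj(I−A) = Cᵀ =
  [ 1.0000   0.1500   0.3650]
  [ 0.2500   0.6000   0.1475]
  [ 0.0000   0.0000   0.5625]
(I − A)⁻¹ = adj(I−A) / det(I−A) ≈
  [   1.7778     0.2667     0.6489]
  [   0.4444     1.0667     0.2622]
  [   0.0000     0.0000     1.0000]
Δx = (I − A)⁻¹ Δd with Δd having +20 in the Sector 1 component and 0 elsewhere.
So Δx_2 = L_21 · (+20), where L_21 = adj(I−A)_21 / det(I−A) = 0.2500 / 0.5625.
Δx_2 = 0.2500 × (+20) / 0.5625 = 5.00 / 0.5625 ≈ 8.89.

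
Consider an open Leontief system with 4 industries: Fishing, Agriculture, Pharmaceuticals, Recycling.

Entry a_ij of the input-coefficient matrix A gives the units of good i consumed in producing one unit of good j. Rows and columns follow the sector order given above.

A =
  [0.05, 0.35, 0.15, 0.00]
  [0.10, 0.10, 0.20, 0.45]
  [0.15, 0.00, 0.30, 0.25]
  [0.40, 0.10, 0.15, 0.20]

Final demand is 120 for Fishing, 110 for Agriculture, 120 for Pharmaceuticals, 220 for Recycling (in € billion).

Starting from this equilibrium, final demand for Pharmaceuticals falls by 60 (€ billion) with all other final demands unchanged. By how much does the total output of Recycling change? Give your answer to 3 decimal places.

I − A =
  [   0.95    -0.35    -0.15     0.00]
  [  -0.10     0.90    -0.20    -0.45]
  [  -0.15     0.00     0.70    -0.25]
  [  -0.40    -0.10    -0.15     0.80]
Compute the cofactors C_ij = (−1)^(i+j)·(3×3 minor ij) of I−A; the adjugate is their transpose:
adj(I−A) = Cᵀ =
  [ 0.433750   0.186625   0.180875   0.161500]
  [ 0.232375   0.463375   0.255125   0.340375]
  [ 0.193750   0.100750   0.550250   0.228625]
  [ 0.282250   0.170125   0.225500   0.543250]
det(I−A) = Σ_j (I−A)_1j·C_1j = (0.95)(0.433750) + (-0.35)(0.232375) + (-0.15)(0.193750) + (0.00)(0.282250) = 0.30166875
(I − A)⁻¹ = adj(I−A) / det(I−A) ≈
  [   1.4378     0.6186     0.5996     0.5354]
  [   0.7703     1.5360     0.8457     1.1283]
  [   0.6423     0.3340     1.8240     0.7579]
  [   0.9356     0.5639     0.7475     1.8008]
Δx = (I − A)⁻¹ Δd with Δd having -60 in the Pharmaceuticals component and 0 elsewhere.
So Δx_4 = L_43 · (-60), where L_43 = adj(I−A)_43 / det(I−A) = 0.225500 / 0.30166875.
Δx_4 = 0.225500 × (-60) / 0.30166875 = -13.53 / 0.30166875 ≈ -44.851.

Δx_4 = -44.851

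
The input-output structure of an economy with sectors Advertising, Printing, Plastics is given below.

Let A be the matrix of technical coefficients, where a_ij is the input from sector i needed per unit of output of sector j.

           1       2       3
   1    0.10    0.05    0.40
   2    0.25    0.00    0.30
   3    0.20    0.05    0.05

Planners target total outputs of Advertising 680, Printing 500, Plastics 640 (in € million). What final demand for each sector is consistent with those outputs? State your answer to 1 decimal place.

I − A =
  [   0.90    -0.05    -0.40]
  [  -0.25     1.00    -0.30]
  [  -0.20    -0.05     0.95]
d = (I − A) x:
  d_1 = (+0.90)·680 + (-0.05)·500 + (-0.40)·640 = 331.0
  d_2 = (-0.25)·680 + (+1.00)·500 + (-0.30)·640 = 138.0
  d_3 = (-0.20)·680 + (-0.05)·500 + (+0.95)·640 = 447.0

d_1 = 331.0, d_2 = 138.0, d_3 = 447.0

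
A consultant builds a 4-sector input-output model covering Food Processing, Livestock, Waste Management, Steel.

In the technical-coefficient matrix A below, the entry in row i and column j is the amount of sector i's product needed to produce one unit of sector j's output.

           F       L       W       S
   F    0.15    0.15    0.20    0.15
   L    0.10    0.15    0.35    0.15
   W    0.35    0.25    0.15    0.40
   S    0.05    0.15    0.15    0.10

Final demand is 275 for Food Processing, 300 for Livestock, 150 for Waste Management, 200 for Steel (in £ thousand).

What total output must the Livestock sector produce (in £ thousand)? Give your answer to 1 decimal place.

x_L = 1043.9

I − A =
  [   0.85    -0.15    -0.20    -0.15]
  [  -0.10     0.85    -0.35    -0.15]
  [  -0.35    -0.25     0.85    -0.40]
  [  -0.05    -0.15    -0.15     0.90]
Compute the cofactors C_ij = (−1)^(i+j)·(3×3 minor ij) of I−A; the adjugate is their transpose:
adj(I−A) = Cᵀ =
  [ 0.474750   0.187500   0.226125   0.210875]
  [ 0.202000   0.518000   0.306000   0.256000]
  [ 0.307250   0.298500   0.607875   0.371125]
  [ 0.111250   0.146500   0.164875   0.444125]
det(I−A) = Σ_j (I−A)_1j·C_1j = (0.85)(0.474750) + (-0.15)(0.202000) + (-0.20)(0.307250) + (-0.15)(0.111250) = 0.2951
(I − A)⁻¹ = adj(I−A) / det(I−A) ≈
  [   1.6088     0.6354     0.7663     0.7146]
  [   0.6845     1.7553     1.0369     0.8675]
  [   1.0412     1.0115     2.0599     1.2576]
  [   0.3770     0.4964     0.5587     1.5050]
x = (I − A)⁻¹ d = adj(I−A)·d / det(I−A), with det(I−A) = 0.2951:
  x_F = (0.474750·275 + 0.187500·300 + 0.226125·150 + 0.210875·200) / 0.2951 = 262.90 / 0.2951 ≈ 890.9
  x_L = (0.202000·275 + 0.518000·300 + 0.306000·150 + 0.256000·200) / 0.2951 = 308.05 / 0.2951 ≈ 1043.9
  x_W = (0.307250·275 + 0.298500·300 + 0.607875·150 + 0.371125·200) / 0.2951 = 339.45 / 0.2951 ≈ 1150.3
  x_S = (0.111250·275 + 0.146500·300 + 0.164875·150 + 0.444125·200) / 0.2951 = 188.10 / 0.2951 ≈ 637.4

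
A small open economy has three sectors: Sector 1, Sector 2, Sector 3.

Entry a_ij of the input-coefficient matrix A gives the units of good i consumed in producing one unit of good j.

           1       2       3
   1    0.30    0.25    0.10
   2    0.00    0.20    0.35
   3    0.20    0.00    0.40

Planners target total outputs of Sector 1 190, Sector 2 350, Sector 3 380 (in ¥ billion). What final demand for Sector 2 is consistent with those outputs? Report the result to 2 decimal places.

I − A =
  [   0.70    -0.25    -0.10]
  [   0.00     0.80    -0.35]
  [  -0.20     0.00     0.60]
d = (I − A) x:
  d_1 = (+0.70)·190 + (-0.25)·350 + (-0.10)·380 = 7.50
  d_2 = (+0.00)·190 + (+0.80)·350 + (-0.35)·380 = 147.00
  d_3 = (-0.20)·190 + (+0.00)·350 + (+0.60)·380 = 190.00

d_2 = 147.00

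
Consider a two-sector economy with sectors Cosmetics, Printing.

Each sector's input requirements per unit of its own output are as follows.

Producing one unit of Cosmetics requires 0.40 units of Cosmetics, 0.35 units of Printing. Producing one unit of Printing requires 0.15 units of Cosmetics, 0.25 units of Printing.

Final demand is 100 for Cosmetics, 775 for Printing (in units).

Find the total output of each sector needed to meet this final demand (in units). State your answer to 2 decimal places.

I − A =
  [   0.60    -0.15]
  [  -0.35     0.75]
det(I−A) = (0.60)(0.75) − (-0.15)(-0.35) = 0.3975
adj(I−A) = [[0.75, 0.15], [0.35, 0.60]]
(I − A)⁻¹ = adj(I−A) / det(I−A) ≈
  [   1.8868     0.3774]
  [   0.8805     1.5094]
x = (I − A)⁻¹ d = adj(I−A)·d / det(I−A), with det(I−A) = 0.3975:
  x_1 = (0.75·100 + 0.15·775) / 0.3975 = 191.25 / 0.3975 ≈ 481.13
  x_2 = (0.35·100 + 0.60·775) / 0.3975 = 500.00 / 0.3975 ≈ 1257.86

x_1 = 481.13, x_2 = 1257.86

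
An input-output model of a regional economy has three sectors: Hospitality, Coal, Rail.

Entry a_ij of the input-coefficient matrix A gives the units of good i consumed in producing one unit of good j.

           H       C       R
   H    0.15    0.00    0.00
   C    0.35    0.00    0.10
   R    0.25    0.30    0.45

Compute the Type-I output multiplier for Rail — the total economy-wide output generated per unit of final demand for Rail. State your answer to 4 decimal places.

I − A =
  [   0.85     0.00     0.00]
  [  -0.35     1.00    -0.10]
  [  -0.25    -0.30     0.55]
Cofactors of I−A, C_ij = (−1)^(i+j)·(minor ij) (rows/columns in the sector order above):
  C_11 = (1.00)(0.55) − (-0.10)(-0.30) = 0.5200
  C_12 = −[(-0.35)(0.55) − (-0.10)(-0.25)] = 0.2175
  C_13 = (-0.35)(-0.30) − (1.00)(-0.25) = 0.3550
  C_21 = −[(0.00)(0.55) − (0.00)(-0.30)] = 0.0000
  C_22 = (0.85)(0.55) − (0.00)(-0.25) = 0.4675
  C_23 = −[(0.85)(-0.30) − (0.00)(-0.25)] = 0.2550
  C_31 = (0.00)(-0.10) − (0.00)(1.00) = 0.0000
  C_32 = −[(0.85)(-0.10) − (0.00)(-0.35)] = 0.0850
  C_33 = (0.85)(1.00) − (0.00)(-0.35) = 0.8500
det(I−A) = Σ_j (I−A)_1j·C_1j = (0.85)(0.5200) + (0.00)(0.2175) + (0.00)(0.3550) = 0.4420
adj(I−A) = Cᵀ =
  [ 0.5200   0.0000   0.0000]
  [ 0.2175   0.4675   0.0850]
  [ 0.3550   0.2550   0.8500]
(I − A)⁻¹ = adj(I−A) / det(I−A) ≈
  [   1.17647     0.00000     0.00000]
  [   0.49208     1.05769     0.19231]
  [   0.80317     0.57692     1.92308]
The output multiplier for sector j is the column-j sum of the Leontief inverse (I − A)⁻¹ = adj(I−A) / det(I−A).
Column R of adj(I−A): (0.0000, 0.0850, 0.8500); det(I−A) = 0.4420.
m_R = (0.0000 + 0.0850 + 0.8500) / 0.4420 = 0.935 / 0.4420 ≈ 2.1154.

m_R = 2.1154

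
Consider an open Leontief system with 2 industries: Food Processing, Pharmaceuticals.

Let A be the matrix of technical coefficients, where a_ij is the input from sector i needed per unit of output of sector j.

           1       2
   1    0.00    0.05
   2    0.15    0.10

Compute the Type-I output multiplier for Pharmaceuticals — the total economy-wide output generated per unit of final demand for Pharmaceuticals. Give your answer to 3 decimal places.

m_2 = 1.176

I − A =
  [   1.00    -0.05]
  [  -0.15     0.90]
det(I−A) = (1.00)(0.90) − (-0.05)(-0.15) = 0.8925
adj(I−A) = [[0.90, 0.05], [0.15, 1.00]]
(I − A)⁻¹ = adj(I−A) / det(I−A) ≈
  [   1.0084     0.0560]
  [   0.1681     1.1204]
The output multiplier for sector j is the column-j sum of the Leontief inverse (I − A)⁻¹ = adj(I−A) / det(I−A).
Column 2 of adj(I−A): (0.05, 1.00); det(I−A) = 0.8925.
m_2 = (0.05 + 1.00) / 0.8925 = 1.05 / 0.8925 ≈ 1.176.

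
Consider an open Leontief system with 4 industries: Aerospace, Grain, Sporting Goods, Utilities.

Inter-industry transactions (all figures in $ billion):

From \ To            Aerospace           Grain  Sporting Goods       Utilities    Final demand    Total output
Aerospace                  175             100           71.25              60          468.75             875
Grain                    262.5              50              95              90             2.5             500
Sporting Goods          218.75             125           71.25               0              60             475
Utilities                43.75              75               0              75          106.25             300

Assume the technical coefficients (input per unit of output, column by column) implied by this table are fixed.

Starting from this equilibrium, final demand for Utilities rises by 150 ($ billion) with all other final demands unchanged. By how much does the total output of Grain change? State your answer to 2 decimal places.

Δx_2 = 126.38

Technical coefficients a_ij = z_ij / X_j:
  a_11 = 175/875 = 0.20, a_21 = 262.5/875 = 0.30, a_31 = 218.75/875 = 0.25, a_41 = 43.75/875 = 0.05
  a_12 = 100/500 = 0.20, a_22 = 50/500 = 0.10, a_32 = 125/500 = 0.25, a_42 = 75/500 = 0.15
  a_13 = 71.25/475 = 0.15, a_23 = 95/475 = 0.20, a_33 = 71.25/475 = 0.15, a_43 = 0/475 = 0.00
  a_14 = 60/300 = 0.20, a_24 = 90/300 = 0.30, a_34 = 0/300 = 0.00, a_44 = 75/300 = 0.25
I − A =
  [   0.80    -0.20    -0.15    -0.20]
  [  -0.30     0.90    -0.20    -0.30]
  [  -0.25    -0.25     0.85     0.00]
  [  -0.05    -0.15     0.00     0.75]
Compute the cofactors C_ij = (−1)^(i+j)·(3×3 minor ij) of I−A; the adjugate is their transpose:
adj(I−A) = Cᵀ =
  [ 0.498000   0.181125   0.130500   0.205250]
  [ 0.241500   0.473375   0.154000   0.253750]
  [ 0.217500   0.192500   0.438000   0.135000]
  [ 0.081500   0.106750   0.039500   0.466000]
det(I−A) = Σ_j (I−A)_1j·C_1j = (0.80)(0.498000) + (-0.20)(0.241500) + (-0.15)(0.217500) + (-0.20)(0.081500) = 0.301175
(I − A)⁻¹ = adj(I−A) / det(I−A) ≈
  [   1.6535     0.6014     0.4333     0.6815]
  [   0.8019     1.5718     0.5113     0.8425]
  [   0.7222     0.6392     1.4543     0.4482]
  [   0.2706     0.3544     0.1312     1.5473]
Δx = (I − A)⁻¹ Δd with Δd having +150 in the Utilities component and 0 elsewhere.
So Δx_2 = L_24 · (+150), where L_24 = adj(I−A)_24 / det(I−A) = 0.253750 / 0.301175.
Δx_2 = 0.253750 × (+150) / 0.301175 = 38.0625 / 0.301175 ≈ 126.38.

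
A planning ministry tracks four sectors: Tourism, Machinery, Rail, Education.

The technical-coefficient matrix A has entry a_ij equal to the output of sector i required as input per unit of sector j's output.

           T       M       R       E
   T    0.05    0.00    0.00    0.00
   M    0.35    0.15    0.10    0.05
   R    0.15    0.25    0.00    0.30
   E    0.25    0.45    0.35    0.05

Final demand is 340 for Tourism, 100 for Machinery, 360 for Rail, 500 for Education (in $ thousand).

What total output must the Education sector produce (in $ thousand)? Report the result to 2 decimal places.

x_E = 1145.17

I − A =
  [   0.95     0.00     0.00     0.00]
  [  -0.35     0.85    -0.10    -0.05]
  [  -0.15    -0.25     1.00    -0.30]
  [  -0.25    -0.45    -0.35     0.95]
Compute the cofactors C_ij = (−1)^(i+j)·(3×3 minor ij) of I−A; the adjugate is their transpose:
adj(I−A) = Cᵀ =
  [ 0.654125   0.000000   0.000000   0.000000]
  [ 0.332625   0.802750   0.106875   0.076000]
  [ 0.315000   0.353875   0.745750   0.254125]
  [ 0.445750   0.510625   0.325375   0.783750]
det(I−A) = Σ_j (I−A)_1j·C_1j = (0.95)(0.654125) + (0.00)(0.332625) + (0.00)(0.315000) + (0.00)(0.445750) = 0.62141875
(I − A)⁻¹ = adj(I−A) / det(I−A) ≈
  [   1.0526     0.0000     0.0000     0.0000]
  [   0.5353     1.2918     0.1720     0.1223]
  [   0.5069     0.5695     1.2001     0.4089]
  [   0.7173     0.8217     0.5236     1.2612]
x = (I − A)⁻¹ d = adj(I−A)·d / det(I−A), with det(I−A) = 0.62141875:
  x_T = (0.654125·340 + 0.000000·100 + 0.000000·360 + 0.000000·500) / 0.62141875 = 222.4025 / 0.62141875 ≈ 357.89
  x_M = (0.332625·340 + 0.802750·100 + 0.106875·360 + 0.076000·500) / 0.62141875 = 269.8425 / 0.62141875 ≈ 434.24
  x_R = (0.315000·340 + 0.353875·100 + 0.745750·360 + 0.254125·500) / 0.62141875 = 538.02 / 0.62141875 ≈ 865.79
  x_E = (0.445750·340 + 0.510625·100 + 0.325375·360 + 0.783750·500) / 0.62141875 = 711.6275 / 0.62141875 ≈ 1145.17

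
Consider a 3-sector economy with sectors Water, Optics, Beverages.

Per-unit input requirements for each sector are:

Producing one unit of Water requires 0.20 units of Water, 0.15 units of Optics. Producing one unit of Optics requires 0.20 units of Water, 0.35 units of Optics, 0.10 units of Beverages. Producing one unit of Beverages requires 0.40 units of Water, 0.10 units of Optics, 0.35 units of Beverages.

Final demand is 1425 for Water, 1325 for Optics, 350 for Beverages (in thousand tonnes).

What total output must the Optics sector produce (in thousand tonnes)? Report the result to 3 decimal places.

I − A =
  [   0.80    -0.20    -0.40]
  [  -0.15     0.65    -0.10]
  [   0.00    -0.10     0.65]
Cofactors of I−A, C_ij = (−1)^(i+j)·(minor ij) (rows/columns in the sector order above):
  C_11 = (0.65)(0.65) − (-0.10)(-0.10) = 0.4125
  C_12 = −[(-0.15)(0.65) − (-0.10)(0.00)] = 0.0975
  C_13 = (-0.15)(-0.10) − (0.65)(0.00) = 0.0150
  C_21 = −[(-0.20)(0.65) − (-0.40)(-0.10)] = 0.1700
  C_22 = (0.80)(0.65) − (-0.40)(0.00) = 0.5200
  C_23 = −[(0.80)(-0.10) − (-0.20)(0.00)] = 0.0800
  C_31 = (-0.20)(-0.10) − (-0.40)(0.65) = 0.2800
  C_32 = −[(0.80)(-0.10) − (-0.40)(-0.15)] = 0.1400
  C_33 = (0.80)(0.65) − (-0.20)(-0.15) = 0.4900
det(I−A) = Σ_j (I−A)_1j·C_1j = (0.80)(0.4125) + (-0.20)(0.0975) + (-0.40)(0.0150) = 0.3045
adj(I−A) = Cᵀ =
  [ 0.4125   0.1700   0.2800]
  [ 0.0975   0.5200   0.1400]
  [ 0.0150   0.0800   0.4900]
(I − A)⁻¹ = adj(I−A) / det(I−A) ≈
  [   1.3547     0.5583     0.9195]
  [   0.3202     1.7077     0.4598]
  [   0.0493     0.2627     1.6092]
x = (I − A)⁻¹ d = adj(I−A)·d / det(I−A), with det(I−A) = 0.3045:
  x_1 = (0.4125·1425 + 0.1700·1325 + 0.2800·350) / 0.3045 = 911.0625 / 0.3045 ≈ 2991.995
  x_2 = (0.0975·1425 + 0.5200·1325 + 0.1400·350) / 0.3045 = 876.9375 / 0.3045 ≈ 2879.926
  x_3 = (0.0150·1425 + 0.0800·1325 + 0.4900·350) / 0.3045 = 298.875 / 0.3045 ≈ 981.527

x_2 = 2879.926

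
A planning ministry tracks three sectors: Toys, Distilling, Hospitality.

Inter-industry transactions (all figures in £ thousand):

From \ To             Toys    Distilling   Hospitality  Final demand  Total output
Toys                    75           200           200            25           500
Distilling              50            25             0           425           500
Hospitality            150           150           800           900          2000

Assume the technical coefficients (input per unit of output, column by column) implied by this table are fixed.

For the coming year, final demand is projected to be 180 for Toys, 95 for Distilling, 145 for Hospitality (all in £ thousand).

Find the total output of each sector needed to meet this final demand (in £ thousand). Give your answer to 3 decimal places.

x_T = 331.061, x_D = 134.848, x_H = 474.621

Technical coefficients a_ij = z_ij / X_j:
  a_TT = 75/500 = 0.15, a_DT = 50/500 = 0.10, a_HT = 150/500 = 0.30
  a_TD = 200/500 = 0.40, a_DD = 25/500 = 0.05, a_HD = 150/500 = 0.30
  a_TH = 200/2000 = 0.10, a_DH = 0/2000 = 0.00, a_HH = 800/2000 = 0.40
I − A =
  [   0.85    -0.40    -0.10]
  [  -0.10     0.95     0.00]
  [  -0.30    -0.30     0.60]
Cofactors of I−A, C_ij = (−1)^(i+j)·(minor ij) (rows/columns in the sector order above):
  C_11 = (0.95)(0.60) − (0.00)(-0.30) = 0.5700
  C_12 = −[(-0.10)(0.60) − (0.00)(-0.30)] = 0.0600
  C_13 = (-0.10)(-0.30) − (0.95)(-0.30) = 0.3150
  C_21 = −[(-0.40)(0.60) − (-0.10)(-0.30)] = 0.2700
  C_22 = (0.85)(0.60) − (-0.10)(-0.30) = 0.4800
  C_23 = −[(0.85)(-0.30) − (-0.40)(-0.30)] = 0.3750
  C_31 = (-0.40)(0.00) − (-0.10)(0.95) = 0.0950
  C_32 = −[(0.85)(0.00) − (-0.10)(-0.10)] = 0.0100
  C_33 = (0.85)(0.95) − (-0.40)(-0.10) = 0.7675
det(I−A) = Σ_j (I−A)_1j·C_1j = (0.85)(0.5700) + (-0.40)(0.0600) + (-0.10)(0.3150) = 0.4290
adj(I−A) = Cᵀ =
  [ 0.5700   0.2700   0.0950]
  [ 0.0600   0.4800   0.0100]
  [ 0.3150   0.3750   0.7675]
(I − A)⁻¹ = adj(I−A) / det(I−A) ≈
  [   1.3287     0.6294     0.2214]
  [   0.1399     1.1189     0.0233]
  [   0.7343     0.8741     1.7890]
x = (I − A)⁻¹ d = adj(I−A)·d / det(I−A), with det(I−A) = 0.4290:
  x_T = (0.5700·180 + 0.2700·95 + 0.0950·145) / 0.4290 = 142.025 / 0.4290 ≈ 331.061
  x_D = (0.0600·180 + 0.4800·95 + 0.0100·145) / 0.4290 = 57.85 / 0.4290 ≈ 134.848
  x_H = (0.3150·180 + 0.3750·95 + 0.7675·145) / 0.4290 = 203.6125 / 0.4290 ≈ 474.621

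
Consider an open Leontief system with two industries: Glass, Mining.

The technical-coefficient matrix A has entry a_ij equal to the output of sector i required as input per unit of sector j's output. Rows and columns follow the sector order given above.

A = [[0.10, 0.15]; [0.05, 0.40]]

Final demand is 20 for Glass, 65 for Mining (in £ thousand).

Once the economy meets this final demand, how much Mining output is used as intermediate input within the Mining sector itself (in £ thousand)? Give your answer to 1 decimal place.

z_MM = 44.7

I − A =
  [   0.90    -0.15]
  [  -0.05     0.60]
det(I−A) = (0.90)(0.60) − (-0.15)(-0.05) = 0.5325
adj(I−A) = [[0.60, 0.15], [0.05, 0.90]]
(I − A)⁻¹ = adj(I−A) / det(I−A) ≈
  [   1.1268     0.2817]
  [   0.0939     1.6901]
First solve x = (I − A)⁻¹ d = adj(I−A)·d / det(I−A); in particular x_M = (0.05·20 + 0.90·65) / 0.5325 = 59.50 / 0.5325 ≈ 111.737.
Intermediate flow from M to M: z_MM = a_MM · x_M = 0.40 × 59.50 / 0.5325 = 23.80 / 0.5325 ≈ 44.7.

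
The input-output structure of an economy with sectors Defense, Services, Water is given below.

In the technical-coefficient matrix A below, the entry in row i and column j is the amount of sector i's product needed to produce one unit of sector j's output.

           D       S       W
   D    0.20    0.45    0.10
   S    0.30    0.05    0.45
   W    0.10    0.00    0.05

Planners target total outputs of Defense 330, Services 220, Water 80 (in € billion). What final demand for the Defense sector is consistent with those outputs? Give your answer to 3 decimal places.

I − A =
  [   0.80    -0.45    -0.10]
  [  -0.30     0.95    -0.45]
  [  -0.10     0.00     0.95]
d = (I − A) x:
  d_D = (+0.80)·330 + (-0.45)·220 + (-0.10)·80 = 157.000
  d_S = (-0.30)·330 + (+0.95)·220 + (-0.45)·80 = 74.000
  d_W = (-0.10)·330 + (+0.00)·220 + (+0.95)·80 = 43.000

d_D = 157.000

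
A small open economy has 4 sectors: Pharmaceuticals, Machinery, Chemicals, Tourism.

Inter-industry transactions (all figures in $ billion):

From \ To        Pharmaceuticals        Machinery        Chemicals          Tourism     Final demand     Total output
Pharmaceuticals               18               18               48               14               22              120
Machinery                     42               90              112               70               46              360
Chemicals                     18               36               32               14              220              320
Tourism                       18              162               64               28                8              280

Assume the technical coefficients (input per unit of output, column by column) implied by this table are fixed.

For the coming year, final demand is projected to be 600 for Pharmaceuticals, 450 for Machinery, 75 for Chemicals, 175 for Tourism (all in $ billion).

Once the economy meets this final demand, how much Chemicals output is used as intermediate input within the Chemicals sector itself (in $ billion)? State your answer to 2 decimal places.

Technical coefficients a_ij = z_ij / X_j:
  a_11 = 18/120 = 0.15, a_21 = 42/120 = 0.35, a_31 = 18/120 = 0.15, a_41 = 18/120 = 0.15
  a_12 = 18/360 = 0.05, a_22 = 90/360 = 0.25, a_32 = 36/360 = 0.10, a_42 = 162/360 = 0.45
  a_13 = 48/320 = 0.15, a_23 = 112/320 = 0.35, a_33 = 32/320 = 0.10, a_43 = 64/320 = 0.20
  a_14 = 14/280 = 0.05, a_24 = 70/280 = 0.25, a_34 = 14/280 = 0.05, a_44 = 28/280 = 0.10
I − A =
  [   0.85    -0.05    -0.15    -0.05]
  [  -0.35     0.75    -0.35    -0.25]
  [  -0.15    -0.10     0.90    -0.05]
  [  -0.15    -0.45    -0.20     0.90]
Compute the cofactors C_ij = (−1)^(i+j)·(3×3 minor ij) of I−A; the adjugate is their transpose:
adj(I−A) = Cᵀ =
  [ 0.454375   0.078125   0.118000   0.053500]
  [ 0.371125   0.650375   0.364000   0.221500]
  [ 0.133125   0.105375   0.447000   0.061500]
  [ 0.290875   0.361625   0.301000   0.503500]
det(I−A) = Σ_j (I−A)_1j·C_1j = (0.85)(0.454375) + (-0.05)(0.371125) + (-0.15)(0.133125) + (-0.05)(0.290875) = 0.33315
(I − A)⁻¹ = adj(I−A) / det(I−A) ≈
  [   1.3639     0.2345     0.3542     0.1606]
  [   1.1140     1.9522     1.0926     0.6649]
  [   0.3996     0.3163     1.3417     0.1846]
  [   0.8731     1.0855     0.9035     1.5113]
First solve x = (I − A)⁻¹ d = adj(I−A)·d / det(I−A); in particular x_3 = (0.133125·600 + 0.105375·450 + 0.447000·75 + 0.061500·175) / 0.33315 = 171.58125 / 0.33315 ≈ 515.0270.
Intermediate flow from 3 to 3: z_33 = a_33 · x_3 = 0.10 × 171.58125 / 0.33315 = 17.158125 / 0.33315 ≈ 51.50.

z_33 = 51.50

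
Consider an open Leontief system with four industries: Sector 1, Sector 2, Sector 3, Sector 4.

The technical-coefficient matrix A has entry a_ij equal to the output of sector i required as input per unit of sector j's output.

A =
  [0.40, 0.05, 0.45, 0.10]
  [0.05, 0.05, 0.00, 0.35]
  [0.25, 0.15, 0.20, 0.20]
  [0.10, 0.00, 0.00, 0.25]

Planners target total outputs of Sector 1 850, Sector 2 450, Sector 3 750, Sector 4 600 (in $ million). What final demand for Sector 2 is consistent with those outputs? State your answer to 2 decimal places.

d_2 = 175.00

I − A =
  [   0.60    -0.05    -0.45    -0.10]
  [  -0.05     0.95     0.00    -0.35]
  [  -0.25    -0.15     0.80    -0.20]
  [  -0.10     0.00     0.00     0.75]
d = (I − A) x:
  d_1 = (+0.60)·850 + (-0.05)·450 + (-0.45)·750 + (-0.10)·600 = 90.00
  d_2 = (-0.05)·850 + (+0.95)·450 + (+0.00)·750 + (-0.35)·600 = 175.00
  d_3 = (-0.25)·850 + (-0.15)·450 + (+0.80)·750 + (-0.20)·600 = 200.00
  d_4 = (-0.10)·850 + (+0.00)·450 + (+0.00)·750 + (+0.75)·600 = 365.00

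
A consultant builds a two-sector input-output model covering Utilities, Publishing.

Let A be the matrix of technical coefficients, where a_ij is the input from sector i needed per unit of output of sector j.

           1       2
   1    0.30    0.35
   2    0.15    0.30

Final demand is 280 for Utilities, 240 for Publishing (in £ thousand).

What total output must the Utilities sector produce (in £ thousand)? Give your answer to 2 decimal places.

x_1 = 640.00

I − A =
  [   0.70    -0.35]
  [  -0.15     0.70]
det(I−A) = (0.70)(0.70) − (-0.35)(-0.15) = 0.4375
adj(I−A) = [[0.70, 0.35], [0.15, 0.70]]
(I − A)⁻¹ = adj(I−A) / det(I−A) ≈
  [   1.6000     0.8000]
  [   0.3429     1.6000]
x = (I − A)⁻¹ d = adj(I−A)·d / det(I−A), with det(I−A) = 0.4375:
  x_1 = (0.70·280 + 0.35·240) / 0.4375 = 280.00 / 0.4375 = 640.00
  x_2 = (0.15·280 + 0.70·240) / 0.4375 = 210.00 / 0.4375 = 480.00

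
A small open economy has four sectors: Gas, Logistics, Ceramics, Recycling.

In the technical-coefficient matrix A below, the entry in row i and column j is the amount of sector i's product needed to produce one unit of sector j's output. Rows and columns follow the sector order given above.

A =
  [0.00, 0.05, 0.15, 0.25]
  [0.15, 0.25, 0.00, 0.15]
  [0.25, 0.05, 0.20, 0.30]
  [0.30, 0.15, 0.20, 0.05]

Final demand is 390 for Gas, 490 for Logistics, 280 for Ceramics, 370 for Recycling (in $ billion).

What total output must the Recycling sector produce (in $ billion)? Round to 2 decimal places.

I − A =
  [   1.00    -0.05    -0.15    -0.25]
  [  -0.15     0.75     0.00    -0.15]
  [  -0.25    -0.05     0.80    -0.30]
  [  -0.30    -0.15    -0.20     0.95]
Compute the cofactors C_ij = (−1)^(i+j)·(3×3 minor ij) of I−A; the adjugate is their transpose:
adj(I−A) = Cᵀ =
  [ 0.505500   0.081375   0.142500   0.190875]
  [ 0.148500   0.578375   0.065625   0.151125]
  [ 0.256125   0.114500   0.618750   0.280875]
  [ 0.237000   0.141125   0.185625   0.564750]
det(I−A) = Σ_j (I−A)_1j·C_1j = (1.00)(0.505500) + (-0.05)(0.148500) + (-0.15)(0.256125) + (-0.25)(0.237000) = 0.40040625
(I − A)⁻¹ = adj(I−A) / det(I−A) ≈
  [   1.2625     0.2032     0.3559     0.4767]
  [   0.3709     1.4445     0.1639     0.3774]
  [   0.6397     0.2860     1.5453     0.7015]
  [   0.5919     0.3525     0.4636     1.4104]
x = (I − A)⁻¹ d = adj(I−A)·d / det(I−A), with det(I−A) = 0.40040625:
  x_1 = (0.505500·390 + 0.081375·490 + 0.142500·280 + 0.190875·370) / 0.40040625 = 347.5425 / 0.40040625 ≈ 867.97
  x_2 = (0.148500·390 + 0.578375·490 + 0.065625·280 + 0.151125·370) / 0.40040625 = 415.61 / 0.40040625 ≈ 1037.97
  x_3 = (0.256125·390 + 0.114500·490 + 0.618750·280 + 0.280875·370) / 0.40040625 = 433.1675 / 0.40040625 ≈ 1081.82
  x_4 = (0.237000·390 + 0.141125·490 + 0.185625·280 + 0.564750·370) / 0.40040625 = 422.51375 / 0.40040625 ≈ 1055.21

x_4 = 1055.21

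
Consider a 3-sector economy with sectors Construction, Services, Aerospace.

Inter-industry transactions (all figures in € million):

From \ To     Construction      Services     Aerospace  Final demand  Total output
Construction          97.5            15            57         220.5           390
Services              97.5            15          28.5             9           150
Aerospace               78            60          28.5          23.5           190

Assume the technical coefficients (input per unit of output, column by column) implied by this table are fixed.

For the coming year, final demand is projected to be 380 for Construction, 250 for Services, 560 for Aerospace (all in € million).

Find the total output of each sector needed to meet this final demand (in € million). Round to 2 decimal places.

x_C = 1138.53, x_S = 812.19, x_A = 1308.92

Technical coefficients a_ij = z_ij / X_j:
  a_CC = 97.5/390 = 0.25, a_SC = 97.5/390 = 0.25, a_AC = 78/390 = 0.20
  a_CS = 15/150 = 0.10, a_SS = 15/150 = 0.10, a_AS = 60/150 = 0.40
  a_CA = 57/190 = 0.30, a_SA = 28.5/190 = 0.15, a_AA = 28.5/190 = 0.15
I − A =
  [   0.75    -0.10    -0.30]
  [  -0.25     0.90    -0.15]
  [  -0.20    -0.40     0.85]
Cofactors of I−A, C_ij = (−1)^(i+j)·(minor ij) (rows/columns in the sector order above):
  C_11 = (0.90)(0.85) − (-0.15)(-0.40) = 0.7050
  C_12 = −[(-0.25)(0.85) − (-0.15)(-0.20)] = 0.2425
  C_13 = (-0.25)(-0.40) − (0.90)(-0.20) = 0.2800
  C_21 = −[(-0.10)(0.85) − (-0.30)(-0.40)] = 0.2050
  C_22 = (0.75)(0.85) − (-0.30)(-0.20) = 0.5775
  C_23 = −[(0.75)(-0.40) − (-0.10)(-0.20)] = 0.3200
  C_31 = (-0.10)(-0.15) − (-0.30)(0.90) = 0.2850
  C_32 = −[(0.75)(-0.15) − (-0.30)(-0.25)] = 0.1875
  C_33 = (0.75)(0.90) − (-0.10)(-0.25) = 0.6500
det(I−A) = Σ_j (I−A)_1j·C_1j = (0.75)(0.7050) + (-0.10)(0.2425) + (-0.30)(0.2800) = 0.4205
adj(I−A) = Cᵀ =
  [ 0.7050   0.2050   0.2850]
  [ 0.2425   0.5775   0.1875]
  [ 0.2800   0.3200   0.6500]
(I − A)⁻¹ = adj(I−A) / det(I−A) ≈
  [   1.6766     0.4875     0.6778]
  [   0.5767     1.3734     0.4459]
  [   0.6659     0.7610     1.5458]
x = (I − A)⁻¹ d = adj(I−A)·d / det(I−A), with det(I−A) = 0.4205:
  x_C = (0.7050·380 + 0.2050·250 + 0.2850·560) / 0.4205 = 478.75 / 0.4205 ≈ 1138.53
  x_S = (0.2425·380 + 0.5775·250 + 0.1875·560) / 0.4205 = 341.525 / 0.4205 ≈ 812.19
  x_A = (0.2800·380 + 0.3200·250 + 0.6500·560) / 0.4205 = 550.40 / 0.4205 ≈ 1308.92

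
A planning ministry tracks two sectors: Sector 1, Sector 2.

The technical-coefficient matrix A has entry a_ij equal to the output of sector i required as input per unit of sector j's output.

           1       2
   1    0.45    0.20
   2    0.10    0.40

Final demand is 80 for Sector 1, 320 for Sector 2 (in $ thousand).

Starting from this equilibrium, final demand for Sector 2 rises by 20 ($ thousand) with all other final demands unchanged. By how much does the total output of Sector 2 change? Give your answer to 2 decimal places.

Δx_2 = 35.48

I − A =
  [   0.55    -0.20]
  [  -0.10     0.60]
det(I−A) = (0.55)(0.60) − (-0.20)(-0.10) = 0.3100
adj(I−A) = [[0.60, 0.20], [0.10, 0.55]]
(I − A)⁻¹ = adj(I−A) / det(I−A) ≈
  [   1.9355     0.6452]
  [   0.3226     1.7742]
Δx = (I − A)⁻¹ Δd with Δd having +20 in the Sector 2 component and 0 elsewhere.
So Δx_2 = L_22 · (+20), where L_22 = adj(I−A)_22 / det(I−A) = 0.55 / 0.3100.
Δx_2 = 0.55 × (+20) / 0.3100 = 11.00 / 0.3100 ≈ 35.48.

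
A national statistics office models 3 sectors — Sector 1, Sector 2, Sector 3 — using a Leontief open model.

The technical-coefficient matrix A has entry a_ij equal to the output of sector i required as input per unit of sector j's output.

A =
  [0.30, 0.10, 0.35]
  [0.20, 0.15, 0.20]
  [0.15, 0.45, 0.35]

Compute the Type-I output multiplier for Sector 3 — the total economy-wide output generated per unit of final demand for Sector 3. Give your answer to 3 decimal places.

I − A =
  [   0.70    -0.10    -0.35]
  [  -0.20     0.85    -0.20]
  [  -0.15    -0.45     0.65]
Cofactors of I−A, C_ij = (−1)^(i+j)·(minor ij) (rows/columns in the sector order above):
  C_11 = (0.85)(0.65) − (-0.20)(-0.45) = 0.4625
  C_12 = −[(-0.20)(0.65) − (-0.20)(-0.15)] = 0.1600
  C_13 = (-0.20)(-0.45) − (0.85)(-0.15) = 0.2175
  C_21 = −[(-0.10)(0.65) − (-0.35)(-0.45)] = 0.2225
  C_22 = (0.70)(0.65) − (-0.35)(-0.15) = 0.4025
  C_23 = −[(0.70)(-0.45) − (-0.10)(-0.15)] = 0.3300
  C_31 = (-0.10)(-0.20) − (-0.35)(0.85) = 0.3175
  C_32 = −[(0.70)(-0.20) − (-0.35)(-0.20)] = 0.2100
  C_33 = (0.70)(0.85) − (-0.10)(-0.20) = 0.5750
det(I−A) = Σ_j (I−A)_1j·C_1j = (0.70)(0.4625) + (-0.10)(0.1600) + (-0.35)(0.2175) = 0.231625
adj(I−A) = Cᵀ =
  [ 0.4625   0.2225   0.3175]
  [ 0.1600   0.4025   0.2100]
  [ 0.2175   0.3300   0.5750]
(I − A)⁻¹ = adj(I−A) / det(I−A) ≈
  [   1.9968     0.9606     1.3708]
  [   0.6908     1.7377     0.9066]
  [   0.9390     1.4247     2.4825]
The output multiplier for sector j is the column-j sum of the Leontief inverse (I − A)⁻¹ = adj(I−A) / det(I−A).
Column 3 of adj(I−A): (0.3175, 0.2100, 0.5750); det(I−A) = 0.231625.
m_3 = (0.3175 + 0.2100 + 0.5750) / 0.231625 = 1.1025 / 0.231625 ≈ 4.760.

m_3 = 4.760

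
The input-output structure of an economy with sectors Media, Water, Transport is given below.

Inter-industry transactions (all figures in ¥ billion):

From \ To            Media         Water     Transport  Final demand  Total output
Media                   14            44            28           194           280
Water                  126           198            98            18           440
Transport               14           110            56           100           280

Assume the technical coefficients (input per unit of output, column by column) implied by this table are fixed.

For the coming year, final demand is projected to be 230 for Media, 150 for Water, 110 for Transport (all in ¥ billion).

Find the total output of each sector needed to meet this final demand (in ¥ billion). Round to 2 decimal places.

Technical coefficients a_ij = z_ij / X_j:
  a_MM = 14/280 = 0.05, a_WM = 126/280 = 0.45, a_TM = 14/280 = 0.05
  a_MW = 44/440 = 0.10, a_WW = 198/440 = 0.45, a_TW = 110/440 = 0.25
  a_MT = 28/280 = 0.10, a_WT = 98/280 = 0.35, a_TT = 56/280 = 0.20
I − A =
  [   0.95    -0.10    -0.10]
  [  -0.45     0.55    -0.35]
  [  -0.05    -0.25     0.80]
Cofactors of I−A, C_ij = (−1)^(i+j)·(minor ij) (rows/columns in the sector order above):
  C_11 = (0.55)(0.80) − (-0.35)(-0.25) = 0.3525
  C_12 = −[(-0.45)(0.80) − (-0.35)(-0.05)] = 0.3775
  C_13 = (-0.45)(-0.25) − (0.55)(-0.05) = 0.1400
  C_21 = −[(-0.10)(0.80) − (-0.10)(-0.25)] = 0.1050
  C_22 = (0.95)(0.80) − (-0.10)(-0.05) = 0.7550
  C_23 = −[(0.95)(-0.25) − (-0.10)(-0.05)] = 0.2425
  C_31 = (-0.10)(-0.35) − (-0.10)(0.55) = 0.0900
  C_32 = −[(0.95)(-0.35) − (-0.10)(-0.45)] = 0.3775
  C_33 = (0.95)(0.55) − (-0.10)(-0.45) = 0.4775
det(I−A) = Σ_j (I−A)_1j·C_1j = (0.95)(0.3525) + (-0.10)(0.3775) + (-0.10)(0.1400) = 0.283125
adj(I−A) = Cᵀ =
  [ 0.3525   0.1050   0.0900]
  [ 0.3775   0.7550   0.3775]
  [ 0.1400   0.2425   0.4775]
(I − A)⁻¹ = adj(I−A) / det(I−A) ≈
  [   1.2450     0.3709     0.3179]
  [   1.3333     2.6667     1.3333]
  [   0.4945     0.8565     1.6865]
x = (I − A)⁻¹ d = adj(I−A)·d / det(I−A), with det(I−A) = 0.283125:
  x_M = (0.3525·230 + 0.1050·150 + 0.0900·110) / 0.283125 = 106.725 / 0.283125 ≈ 376.95
  x_W = (0.3775·230 + 0.7550·150 + 0.3775·110) / 0.283125 = 241.60 / 0.283125 ≈ 853.33
  x_T = (0.1400·230 + 0.2425·150 + 0.4775·110) / 0.283125 = 121.10 / 0.283125 ≈ 427.73

x_M = 376.95, x_W = 853.33, x_T = 427.73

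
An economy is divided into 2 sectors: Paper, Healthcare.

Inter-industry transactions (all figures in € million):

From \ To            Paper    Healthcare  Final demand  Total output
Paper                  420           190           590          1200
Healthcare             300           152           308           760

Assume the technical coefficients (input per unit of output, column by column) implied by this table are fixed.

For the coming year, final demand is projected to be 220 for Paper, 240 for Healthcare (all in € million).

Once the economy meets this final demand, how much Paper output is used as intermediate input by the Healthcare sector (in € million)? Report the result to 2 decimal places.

z_12 = 115.30

Technical coefficients a_ij = z_ij / X_j:
  a_11 = 420/1200 = 0.35, a_21 = 300/1200 = 0.25
  a_12 = 190/760 = 0.25, a_22 = 152/760 = 0.20
I − A =
  [   0.65    -0.25]
  [  -0.25     0.80]
det(I−A) = (0.65)(0.80) − (-0.25)(-0.25) = 0.4575
adj(I−A) = [[0.80, 0.25], [0.25, 0.65]]
(I − A)⁻¹ = adj(I−A) / det(I−A) ≈
  [   1.7486     0.5464]
  [   0.5464     1.4208]
First solve x = (I − A)⁻¹ d = adj(I−A)·d / det(I−A); in particular x_2 = (0.25·220 + 0.65·240) / 0.4575 = 211.00 / 0.4575 ≈ 461.2022.
Intermediate flow from 1 to 2: z_12 = a_12 · x_2 = 0.25 × 211.00 / 0.4575 = 52.75 / 0.4575 ≈ 115.30.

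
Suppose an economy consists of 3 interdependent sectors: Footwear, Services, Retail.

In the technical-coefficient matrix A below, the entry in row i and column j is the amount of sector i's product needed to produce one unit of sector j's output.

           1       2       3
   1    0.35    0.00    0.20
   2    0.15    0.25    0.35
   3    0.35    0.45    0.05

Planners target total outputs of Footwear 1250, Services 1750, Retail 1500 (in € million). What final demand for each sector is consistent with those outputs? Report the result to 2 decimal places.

I − A =
  [   0.65     0.00    -0.20]
  [  -0.15     0.75    -0.35]
  [  -0.35    -0.45     0.95]
d = (I − A) x:
  d_1 = (+0.65)·1250 + (+0.00)·1750 + (-0.20)·1500 = 512.50
  d_2 = (-0.15)·1250 + (+0.75)·1750 + (-0.35)·1500 = 600.00
  d_3 = (-0.35)·1250 + (-0.45)·1750 + (+0.95)·1500 = 200.00

d_1 = 512.50, d_2 = 600.00, d_3 = 200.00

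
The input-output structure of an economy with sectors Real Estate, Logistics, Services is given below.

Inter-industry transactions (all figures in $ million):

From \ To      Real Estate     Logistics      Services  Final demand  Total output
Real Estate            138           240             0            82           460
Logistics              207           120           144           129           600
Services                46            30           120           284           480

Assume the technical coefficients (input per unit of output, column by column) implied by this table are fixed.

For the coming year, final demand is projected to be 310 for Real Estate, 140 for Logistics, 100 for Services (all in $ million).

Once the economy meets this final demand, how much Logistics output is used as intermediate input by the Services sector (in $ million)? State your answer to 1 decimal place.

z_23 = 91.7

Technical coefficients a_ij = z_ij / X_j:
  a_11 = 138/460 = 0.30, a_21 = 207/460 = 0.45, a_31 = 46/460 = 0.10
  a_12 = 240/600 = 0.40, a_22 = 120/600 = 0.20, a_32 = 30/600 = 0.05
  a_13 = 0/480 = 0.00, a_23 = 144/480 = 0.30, a_33 = 120/480 = 0.25
I − A =
  [   0.70    -0.40     0.00]
  [  -0.45     0.80    -0.30]
  [  -0.10    -0.05     0.75]
Cofactors of I−A, C_ij = (−1)^(i+j)·(minor ij) (rows/columns in the sector order above):
  C_11 = (0.80)(0.75) − (-0.30)(-0.05) = 0.5850
  C_12 = −[(-0.45)(0.75) − (-0.30)(-0.10)] = 0.3675
  C_13 = (-0.45)(-0.05) − (0.80)(-0.10) = 0.1025
  C_21 = −[(-0.40)(0.75) − (0.00)(-0.05)] = 0.3000
  C_22 = (0.70)(0.75) − (0.00)(-0.10) = 0.5250
  C_23 = −[(0.70)(-0.05) − (-0.40)(-0.10)] = 0.0750
  C_31 = (-0.40)(-0.30) − (0.00)(0.80) = 0.1200
  C_32 = −[(0.70)(-0.30) − (0.00)(-0.45)] = 0.2100
  C_33 = (0.70)(0.80) − (-0.40)(-0.45) = 0.3800
det(I−A) = Σ_j (I−A)_1j·C_1j = (0.70)(0.5850) + (-0.40)(0.3675) + (0.00)(0.1025) = 0.2625
adj(I−A) = Cᵀ =
  [ 0.5850   0.3000   0.1200]
  [ 0.3675   0.5250   0.2100]
  [ 0.1025   0.0750   0.3800]
(I − A)⁻¹ = adj(I−A) / det(I−A) ≈
  [   2.2286     1.1429     0.4571]
  [   1.4000     2.0000     0.8000]
  [   0.3905     0.2857     1.4476]
First solve x = (I − A)⁻¹ d = adj(I−A)·d / det(I−A); in particular x_3 = (0.1025·310 + 0.0750·140 + 0.3800·100) / 0.2625 = 80.275 / 0.2625 ≈ 305.810.
Intermediate flow from 2 to 3: z_23 = a_23 · x_3 = 0.30 × 80.275 / 0.2625 = 24.0825 / 0.2625 ≈ 91.7.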